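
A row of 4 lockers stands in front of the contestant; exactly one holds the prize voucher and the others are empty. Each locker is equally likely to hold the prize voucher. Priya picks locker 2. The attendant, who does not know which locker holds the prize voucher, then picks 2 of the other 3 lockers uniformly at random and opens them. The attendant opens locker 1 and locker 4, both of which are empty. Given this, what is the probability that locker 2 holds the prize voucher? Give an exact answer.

Because the attendant chose which lockers to open without knowing where the prize voucher is, the choice is independent of the prize location. Learning that none of the 2 opened lockers holds the prize voucher simply rules out those 2 locations and leaves the remaining 2 lockers still equally likely by symmetry.
So P(the prize voucher in locker 2) = 1/2.

1/2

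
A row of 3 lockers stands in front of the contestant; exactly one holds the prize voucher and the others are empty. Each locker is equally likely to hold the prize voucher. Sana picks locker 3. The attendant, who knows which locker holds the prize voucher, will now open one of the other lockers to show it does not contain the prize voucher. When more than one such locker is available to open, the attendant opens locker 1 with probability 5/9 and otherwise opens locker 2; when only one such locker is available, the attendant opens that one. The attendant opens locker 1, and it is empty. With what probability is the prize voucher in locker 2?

Apply Bayes' rule, conditioning on where the prize voucher actually is.
If it is in locker 1 (prior 1/3): the attendant opened locker 1, so this case is ruled out; weight (1/3)·0 = 0.
If it is in locker 2 (prior 1/3): only locker 1 is available, probability 1; weight (1/3)·1 = 1/3.
If it is in locker 3 (prior 1/3): locker 1 is available, opened with probability 5/9; weight (1/3)·(5/9) = 5/27.
The weights sum to 14/27.
So P(the prize voucher in locker 2 | the attendant opened locker 1) = (1/3) / (14/27) = 9/14.

9/14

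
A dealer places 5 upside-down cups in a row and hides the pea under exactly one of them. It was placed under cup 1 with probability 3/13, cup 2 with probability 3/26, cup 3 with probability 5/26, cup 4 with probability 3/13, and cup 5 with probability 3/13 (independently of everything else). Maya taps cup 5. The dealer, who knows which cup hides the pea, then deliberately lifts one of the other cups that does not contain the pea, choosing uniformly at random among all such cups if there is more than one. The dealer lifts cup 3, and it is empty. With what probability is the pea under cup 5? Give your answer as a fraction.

Condition on the true location of the pea.
If it is under either of cups 1 and 4 (prior 3/13 each): the dealer has 3 equally likely choices, so probability 1/3; weight (3/13)·(1/3) = 1/13 each.
If it is under cup 2 (prior 3/26): the dealer has 3 equally likely choices, so probability 1/3; weight (3/26)·(1/3) = 1/26.
If it is under cup 3 (prior 5/26): the dealer opened cup 3, so this case is ruled out; weight (5/26)·0 = 0.
If it is under cup 5 (prior 3/13): the dealer has 4 equally likely choices, so probability 1/4; weight (3/13)·(1/4) = 3/52.
The weights sum to 1/4.
So P(the pea under cup 5 | the dealer opened cup 3) = (3/52) / (1/4) = 3/13.

3/13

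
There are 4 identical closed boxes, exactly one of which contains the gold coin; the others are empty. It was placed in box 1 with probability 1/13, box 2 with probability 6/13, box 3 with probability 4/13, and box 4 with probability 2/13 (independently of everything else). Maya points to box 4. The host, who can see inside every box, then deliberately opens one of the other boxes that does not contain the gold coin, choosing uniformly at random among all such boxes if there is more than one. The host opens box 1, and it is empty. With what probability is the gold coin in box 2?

Consider each possible location of the gold coin in turn.
If it is in box 1 (prior 1/13): the host opened box 1, so this case is ruled out; weight (1/13)·0 = 0.
If it is in box 2 (prior 6/13): the host has 2 equally likely choices, so probability 1/2; weight (6/13)·(1/2) = 3/13.
If it is in box 3 (prior 4/13): the host has 2 equally likely choices, so probability 1/2; weight (4/13)·(1/2) = 2/13.
If it is in box 4 (prior 2/13): the host has 3 equally likely choices, so probability 1/3; weight (2/13)·(1/3) = 2/39.
The weights sum to 17/39.
So P(the gold coin in box 2 | the host opened box 1) = (3/13) / (17/39) = 9/17.

9/17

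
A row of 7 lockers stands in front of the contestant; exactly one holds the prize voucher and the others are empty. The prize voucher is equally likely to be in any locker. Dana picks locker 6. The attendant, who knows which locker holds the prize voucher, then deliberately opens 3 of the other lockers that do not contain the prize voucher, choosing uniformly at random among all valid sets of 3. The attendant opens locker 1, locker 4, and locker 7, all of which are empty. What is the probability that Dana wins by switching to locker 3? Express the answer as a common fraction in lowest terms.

Condition on the true location of the prize voucher.
If it is in any of lockers 1, 4, and 7 (prior 1/7 each): that locker was opened and seen not to hold the prize — ruled out; weight (1/7)·0 = 0 each.
If it is in any of lockers 2, 3, and 5 (prior 1/7 each): the attendant has 10 equally likely choices, so probability 1/10; weight (1/7)·(1/10) = 1/70 each.
If it is in locker 6 (prior 1/7): the attendant has 20 equally likely choices, so probability 1/20; weight (1/7)·(1/20) = 1/140.
The weights sum to 1/20.
So P(the prize voucher in locker 3 | the attendant opened locker 1, locker 4, and locker 7) = (1/70) / (1/20) = 2/7.

2/7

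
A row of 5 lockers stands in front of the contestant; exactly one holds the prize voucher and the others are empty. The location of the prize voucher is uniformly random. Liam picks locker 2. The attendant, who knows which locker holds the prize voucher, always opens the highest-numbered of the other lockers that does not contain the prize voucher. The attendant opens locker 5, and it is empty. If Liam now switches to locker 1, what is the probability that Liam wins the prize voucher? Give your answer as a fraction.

1/4

Consider each possible location of the prize voucher in turn.
If it is in any of lockers 1, 2, 3, and 4 (prior 1/5 each): locker 5 is the highest-numbered option available, probability 1; weight (1/5)·1 = 1/5 each.
If it is in locker 5 (prior 1/5): the attendant opened locker 5, so this case is ruled out; weight (1/5)·0 = 0.
The weights sum to 4/5.
So P(the prize voucher in locker 1 | the attendant opened locker 5) = (1/5) / (4/5) = 1/4.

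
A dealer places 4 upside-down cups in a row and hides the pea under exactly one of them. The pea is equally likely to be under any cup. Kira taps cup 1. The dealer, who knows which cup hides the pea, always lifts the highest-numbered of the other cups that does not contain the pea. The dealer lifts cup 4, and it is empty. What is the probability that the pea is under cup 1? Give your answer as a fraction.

1/3

Consider each possible location of the pea in turn.
If it is under any of cups 1, 2, and 3 (prior 1/4 each): cup 4 is the highest-numbered option available, probability 1; weight (1/4)·1 = 1/4 each.
If it is under cup 4 (prior 1/4): the dealer opened cup 4, so this case is ruled out; weight (1/4)·0 = 0.
The weights sum to 3/4.
So P(the pea under cup 1 | the dealer opened cup 4) = (1/4) / (3/4) = 1/3.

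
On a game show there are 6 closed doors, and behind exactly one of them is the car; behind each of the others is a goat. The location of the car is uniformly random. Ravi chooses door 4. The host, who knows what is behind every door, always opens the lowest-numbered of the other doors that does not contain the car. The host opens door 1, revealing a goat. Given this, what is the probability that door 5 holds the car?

Apply Bayes' rule, conditioning on where the car actually is.
If it is behind door 1 (prior 1/6): the host opened door 1, so this case is ruled out; weight (1/6)·0 = 0.
If it is behind any of doors 2, 3, 4, 5, and 6 (prior 1/6 each): door 1 is the lowest-numbered option available, probability 1; weight (1/6)·1 = 1/6 each.
The weights sum to 5/6.
So P(the car behind door 5 | the host opened door 1) = (1/6) / (5/6) = 1/5.

1/5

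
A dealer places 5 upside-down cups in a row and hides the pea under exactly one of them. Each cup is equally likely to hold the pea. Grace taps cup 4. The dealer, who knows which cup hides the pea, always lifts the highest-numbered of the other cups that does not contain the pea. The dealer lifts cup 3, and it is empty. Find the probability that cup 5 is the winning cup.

1

Apply Bayes' rule, conditioning on where the pea actually is.
If it is under any of cups 1, 2, and 4 (prior 1/5 each): the dealer would have opened cup 5 instead, probability 0; weight (1/5)·0 = 0 each.
If it is under cup 3 (prior 1/5): the dealer opened cup 3, so this case is ruled out; weight (1/5)·0 = 0.
If it is under cup 5 (prior 1/5): cup 3 is the highest-numbered option available, probability 1; weight (1/5)·1 = 1/5.
The weights sum to 1/5.
So P(the pea under cup 5 | the dealer opened cup 3) = (1/5) / (1/5) = 1.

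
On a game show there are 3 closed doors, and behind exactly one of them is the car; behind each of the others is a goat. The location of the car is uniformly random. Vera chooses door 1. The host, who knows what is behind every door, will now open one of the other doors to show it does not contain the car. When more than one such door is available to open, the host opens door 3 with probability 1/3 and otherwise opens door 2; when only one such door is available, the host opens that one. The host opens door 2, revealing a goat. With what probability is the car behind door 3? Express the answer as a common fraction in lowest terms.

3/5

Apply Bayes' rule, conditioning on where the car actually is.
If it is behind door 1 (prior 1/3): door 3 is available but not opened, probability 2/3; weight (1/3)·(2/3) = 2/9.
If it is behind door 2 (prior 1/3): the host opened door 2, so this case is ruled out; weight (1/3)·0 = 0.
If it is behind door 3 (prior 1/3): only door 2 is available, probability 1; weight (1/3)·1 = 1/3.
The weights sum to 5/9.
So P(the car behind door 3 | the host opened door 2) = (1/3) / (5/9) = 3/5.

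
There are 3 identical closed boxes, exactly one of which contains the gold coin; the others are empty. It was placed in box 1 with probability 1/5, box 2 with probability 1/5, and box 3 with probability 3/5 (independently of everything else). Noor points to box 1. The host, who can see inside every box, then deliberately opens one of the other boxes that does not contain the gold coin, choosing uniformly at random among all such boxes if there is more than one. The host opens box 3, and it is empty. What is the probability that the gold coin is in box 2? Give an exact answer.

2/3

Condition on the true location of the gold coin.
If it is in box 1 (prior 1/5): the host has 2 equally likely choices, so probability 1/2; weight (1/5)·(1/2) = 1/10.
If it is in box 2 (prior 1/5): the host has no choice, probability 1; weight (1/5)·1 = 1/5.
If it is in box 3 (prior 3/5): the host opened box 3, so this case is ruled out; weight (3/5)·0 = 0.
The weights sum to 3/10.
So P(the gold coin in box 2 | the host opened box 3) = (1/5) / (3/10) = 2/3.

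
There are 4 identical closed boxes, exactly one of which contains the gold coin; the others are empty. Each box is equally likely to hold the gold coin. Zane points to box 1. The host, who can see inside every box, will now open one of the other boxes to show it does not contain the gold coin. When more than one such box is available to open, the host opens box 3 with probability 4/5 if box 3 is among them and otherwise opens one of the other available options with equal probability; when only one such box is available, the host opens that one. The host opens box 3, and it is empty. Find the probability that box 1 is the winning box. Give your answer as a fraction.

Apply Bayes' rule, conditioning on where the gold coin actually is.
If it is in any of boxes 1, 2, and 4 (prior 1/4 each): box 3 is available, opened with probability 4/5; weight (1/4)·(4/5) = 1/5 each.
If it is in box 3 (prior 1/4): the host opened box 3, so this case is ruled out; weight (1/4)·0 = 0.
The weights sum to 3/5.
So P(the gold coin in box 1 | the host opened box 3) = (1/5) / (3/5) = 1/3.

1/3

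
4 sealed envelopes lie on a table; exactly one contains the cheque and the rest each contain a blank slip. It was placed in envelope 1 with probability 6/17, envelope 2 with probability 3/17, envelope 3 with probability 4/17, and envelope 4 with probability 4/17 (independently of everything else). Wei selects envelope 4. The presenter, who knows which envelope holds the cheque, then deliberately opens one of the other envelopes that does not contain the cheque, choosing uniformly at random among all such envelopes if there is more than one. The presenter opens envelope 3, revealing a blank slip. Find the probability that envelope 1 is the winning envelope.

Condition on the true location of the cheque.
If it is in envelope 1 (prior 6/17): the presenter has 2 equally likely choices, so probability 1/2; weight (6/17)·(1/2) = 3/17.
If it is in envelope 2 (prior 3/17): the presenter has 2 equally likely choices, so probability 1/2; weight (3/17)·(1/2) = 3/34.
If it is in envelope 3 (prior 4/17): the presenter opened envelope 3, so this case is ruled out; weight (4/17)·0 = 0.
If it is in envelope 4 (prior 4/17): the presenter has 3 equally likely choices, so probability 1/3; weight (4/17)·(1/3) = 4/51.
The weights sum to 35/102.
So P(the cheque in envelope 1 | the presenter opened envelope 3) = (3/17) / (35/102) = 18/35.

18/35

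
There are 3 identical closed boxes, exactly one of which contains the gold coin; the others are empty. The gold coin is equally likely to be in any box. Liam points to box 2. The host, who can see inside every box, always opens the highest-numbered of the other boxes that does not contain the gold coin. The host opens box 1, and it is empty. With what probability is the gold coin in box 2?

Condition on the true location of the gold coin.
If it is in box 1 (prior 1/3): the host opened box 1, so this case is ruled out; weight (1/3)·0 = 0.
If it is in box 2 (prior 1/3): the host would have opened box 3 instead, probability 0; weight (1/3)·0 = 0.
If it is in box 3 (prior 1/3): box 1 is the highest-numbered option available, probability 1; weight (1/3)·1 = 1/3.
The weights sum to 1/3.
So P(the gold coin in box 2 | the host opened box 1) = 0 / (1/3) = 0.

0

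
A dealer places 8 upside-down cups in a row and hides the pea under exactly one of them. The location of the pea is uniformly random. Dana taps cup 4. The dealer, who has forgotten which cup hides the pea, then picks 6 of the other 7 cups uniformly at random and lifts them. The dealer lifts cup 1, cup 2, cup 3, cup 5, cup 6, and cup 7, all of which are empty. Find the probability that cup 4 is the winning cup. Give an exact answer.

Consider each possible location of the pea in turn.
If it is under any of cups 1, 2, 3, 5, 6, and 7 (prior 1/8 each): that cup was opened and seen not to hold the prize — ruled out; weight (1/8)·0 = 0 each.
If it is under either of cups 4 and 8 (prior 1/8 each): the dealer picks exactly this set with probability 1/7 regardless, and none is the prize; weight (1/8)·(1/7) = 1/56 each.
The weights sum to 1/28.
So P(the pea under cup 4 | the dealer opened cup 1, cup 2, cup 3, cup 5, cup 6, and cup 7) = (1/56) / (1/28) = 1/2.

1/2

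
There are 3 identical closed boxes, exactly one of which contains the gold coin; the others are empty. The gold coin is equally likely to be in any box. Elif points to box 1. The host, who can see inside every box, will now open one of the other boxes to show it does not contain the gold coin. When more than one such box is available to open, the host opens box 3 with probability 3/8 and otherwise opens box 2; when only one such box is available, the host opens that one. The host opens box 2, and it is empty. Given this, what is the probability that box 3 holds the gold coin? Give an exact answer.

Apply Bayes' rule, conditioning on where the gold coin actually is.
If it is in box 1 (prior 1/3): box 3 is available but not opened, probability 5/8; weight (1/3)·(5/8) = 5/24.
If it is in box 2 (prior 1/3): the host opened box 2, so this case is ruled out; weight (1/3)·0 = 0.
If it is in box 3 (prior 1/3): only box 2 is available, probability 1; weight (1/3)·1 = 1/3.
The weights sum to 13/24.
So P(the gold coin in box 3 | the host opened box 2) = (1/3) / (13/24) = 8/13.

8/13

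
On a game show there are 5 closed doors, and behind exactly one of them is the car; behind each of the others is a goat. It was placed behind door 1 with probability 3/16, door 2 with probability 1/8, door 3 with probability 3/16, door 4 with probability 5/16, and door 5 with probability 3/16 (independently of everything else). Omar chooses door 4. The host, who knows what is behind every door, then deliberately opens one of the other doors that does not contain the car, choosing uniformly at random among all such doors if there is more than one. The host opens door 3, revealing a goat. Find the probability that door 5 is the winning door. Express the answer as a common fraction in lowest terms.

Consider each possible location of the car in turn.
If it is behind either of doors 1 and 5 (prior 3/16 each): the host has 3 equally likely choices, so probability 1/3; weight (3/16)·(1/3) = 1/16 each.
If it is behind door 2 (prior 1/8): the host has 3 equally likely choices, so probability 1/3; weight (1/8)·(1/3) = 1/24.
If it is behind door 3 (prior 3/16): the host opened door 3, so this case is ruled out; weight (3/16)·0 = 0.
If it is behind door 4 (prior 5/16): the host has 4 equally likely choices, so probability 1/4; weight (5/16)·(1/4) = 5/64.
The weights sum to 47/192.
So P(the car behind door 5 | the host opened door 3) = (1/16) / (47/192) = 12/47.

12/47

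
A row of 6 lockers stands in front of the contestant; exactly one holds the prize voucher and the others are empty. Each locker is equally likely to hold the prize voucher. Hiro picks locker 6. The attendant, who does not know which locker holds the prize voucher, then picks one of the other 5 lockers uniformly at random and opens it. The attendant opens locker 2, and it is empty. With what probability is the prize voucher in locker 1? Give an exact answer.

1/5

Condition on the true location of the prize voucher.
If it is in any of lockers 1, 3, 4, 5, and 6 (prior 1/6 each): the attendant picks locker 2 with probability 1/5 regardless, and it is not the prize; weight (1/6)·(1/5) = 1/30 each.
If it is in locker 2 (prior 1/6): the attendant opened locker 2, so this case is ruled out; weight (1/6)·0 = 0.
The weights sum to 1/6.
So P(the prize voucher in locker 1 | the attendant opened locker 2) = (1/30) / (1/6) = 1/5.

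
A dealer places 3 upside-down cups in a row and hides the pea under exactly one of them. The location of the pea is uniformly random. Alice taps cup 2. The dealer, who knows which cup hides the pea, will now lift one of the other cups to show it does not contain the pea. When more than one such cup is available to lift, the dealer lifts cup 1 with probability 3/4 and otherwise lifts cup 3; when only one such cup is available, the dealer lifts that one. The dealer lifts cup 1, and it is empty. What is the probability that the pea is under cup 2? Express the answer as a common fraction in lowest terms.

3/7

Apply Bayes' rule, conditioning on where the pea actually is.
If it is under cup 1 (prior 1/3): the dealer opened cup 1, so this case is ruled out; weight (1/3)·0 = 0.
If it is under cup 2 (prior 1/3): cup 1 is available, opened with probability 3/4; weight (1/3)·(3/4) = 1/4.
If it is under cup 3 (prior 1/3): only cup 1 is available, probability 1; weight (1/3)·1 = 1/3.
The weights sum to 7/12.
So P(the pea under cup 2 | the dealer opened cup 1) = (1/4) / (7/12) = 3/7.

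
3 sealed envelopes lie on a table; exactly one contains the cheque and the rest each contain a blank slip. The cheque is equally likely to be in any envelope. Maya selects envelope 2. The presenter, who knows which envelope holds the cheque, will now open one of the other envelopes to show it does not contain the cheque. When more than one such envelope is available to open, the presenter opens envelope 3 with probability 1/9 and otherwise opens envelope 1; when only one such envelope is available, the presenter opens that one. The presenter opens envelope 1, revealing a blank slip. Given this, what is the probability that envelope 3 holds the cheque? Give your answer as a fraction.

9/17

Apply Bayes' rule, conditioning on where the cheque actually is.
If it is in envelope 1 (prior 1/3): the presenter opened envelope 1, so this case is ruled out; weight (1/3)·0 = 0.
If it is in envelope 2 (prior 1/3): envelope 3 is available but not opened, probability 8/9; weight (1/3)·(8/9) = 8/27.
If it is in envelope 3 (prior 1/3): only envelope 1 is available, probability 1; weight (1/3)·1 = 1/3.
The weights sum to 17/27.
So P(the cheque in envelope 3 | the presenter opened envelope 1) = (1/3) / (17/27) = 9/17.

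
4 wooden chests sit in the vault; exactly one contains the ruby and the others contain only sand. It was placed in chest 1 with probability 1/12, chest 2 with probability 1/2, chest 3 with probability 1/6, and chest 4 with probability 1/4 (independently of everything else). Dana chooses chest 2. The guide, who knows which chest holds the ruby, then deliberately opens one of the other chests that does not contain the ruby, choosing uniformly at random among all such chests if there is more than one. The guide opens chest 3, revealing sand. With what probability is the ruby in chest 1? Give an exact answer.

1/8

Apply Bayes' rule, conditioning on where the ruby actually is.
If it is in chest 1 (prior 1/12): the guide has 2 equally likely choices, so probability 1/2; weight (1/12)·(1/2) = 1/24.
If it is in chest 2 (prior 1/2): the guide has 3 equally likely choices, so probability 1/3; weight (1/2)·(1/3) = 1/6.
If it is in chest 3 (prior 1/6): the guide opened chest 3, so this case is ruled out; weight (1/6)·0 = 0.
If it is in chest 4 (prior 1/4): the guide has 2 equally likely choices, so probability 1/2; weight (1/4)·(1/2) = 1/8.
The weights sum to 1/3.
So P(the ruby in chest 1 | the guide opened chest 3) = (1/24) / (1/3) = 1/8.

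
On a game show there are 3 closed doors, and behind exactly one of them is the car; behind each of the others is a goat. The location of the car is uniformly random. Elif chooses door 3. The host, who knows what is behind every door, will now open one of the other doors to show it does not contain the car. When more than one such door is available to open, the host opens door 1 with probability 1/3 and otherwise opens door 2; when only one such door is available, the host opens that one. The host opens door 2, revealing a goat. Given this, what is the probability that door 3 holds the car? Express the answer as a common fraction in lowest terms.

2/5

Consider each possible location of the car in turn.
If it is behind door 1 (prior 1/3): only door 2 is available, probability 1; weight (1/3)·1 = 1/3.
If it is behind door 2 (prior 1/3): the host opened door 2, so this case is ruled out; weight (1/3)·0 = 0.
If it is behind door 3 (prior 1/3): door 1 is available but not opened, probability 2/3; weight (1/3)·(2/3) = 2/9.
The weights sum to 5/9.
So P(the car behind door 3 | the host opened door 2) = (2/9) / (5/9) = 2/5.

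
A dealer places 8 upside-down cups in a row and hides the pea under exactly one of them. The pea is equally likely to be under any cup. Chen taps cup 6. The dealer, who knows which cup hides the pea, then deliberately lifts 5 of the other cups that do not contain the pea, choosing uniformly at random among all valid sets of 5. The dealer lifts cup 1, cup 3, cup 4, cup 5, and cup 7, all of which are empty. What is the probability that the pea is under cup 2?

Apply Bayes' rule, conditioning on where the pea actually is.
If it is under any of cups 1, 3, 4, 5, and 7 (prior 1/8 each): that cup was opened and seen not to hold the prize — ruled out; weight (1/8)·0 = 0 each.
If it is under either of cups 2 and 8 (prior 1/8 each): the dealer has 6 equally likely choices, so probability 1/6; weight (1/8)·(1/6) = 1/48 each.
If it is under cup 6 (prior 1/8): the dealer has 21 equally likely choices, so probability 1/21; weight (1/8)·(1/21) = 1/168.
The weights sum to 1/21.
So P(the pea under cup 2 | the dealer opened cup 1, cup 3, cup 4, cup 5, and cup 7) = (1/48) / (1/21) = 7/16.

7/16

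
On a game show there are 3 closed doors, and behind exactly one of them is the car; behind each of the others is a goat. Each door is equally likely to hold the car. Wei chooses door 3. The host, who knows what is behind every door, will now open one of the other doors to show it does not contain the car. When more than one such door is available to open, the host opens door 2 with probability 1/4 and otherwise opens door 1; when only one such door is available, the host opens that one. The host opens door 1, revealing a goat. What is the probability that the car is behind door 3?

Apply Bayes' rule, conditioning on where the car actually is.
If it is behind door 1 (prior 1/3): the host opened door 1, so this case is ruled out; weight (1/3)·0 = 0.
If it is behind door 2 (prior 1/3): only door 1 is available, probability 1; weight (1/3)·1 = 1/3.
If it is behind door 3 (prior 1/3): door 2 is available but not opened, probability 3/4; weight (1/3)·(3/4) = 1/4.
The weights sum to 7/12.
So P(the car behind door 3 | the host opened door 1) = (1/4) / (7/12) = 3/7.

3/7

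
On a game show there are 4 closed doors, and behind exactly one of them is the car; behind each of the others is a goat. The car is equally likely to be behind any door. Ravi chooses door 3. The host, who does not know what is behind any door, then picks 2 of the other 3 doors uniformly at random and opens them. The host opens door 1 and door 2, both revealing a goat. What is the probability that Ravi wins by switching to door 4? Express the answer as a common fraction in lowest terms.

Consider each possible location of the car in turn.
If it is behind either of doors 1 and 2 (prior 1/4 each): that door was opened and seen not to hold the prize — ruled out; weight (1/4)·0 = 0 each.
If it is behind either of doors 3 and 4 (prior 1/4 each): the host picks exactly this set with probability 1/3 regardless, and none is the prize; weight (1/4)·(1/3) = 1/12 each.
The weights sum to 1/6.
So P(the car behind door 4 | the host opened door 1 and door 2) = (1/12) / (1/6) = 1/2.

1/2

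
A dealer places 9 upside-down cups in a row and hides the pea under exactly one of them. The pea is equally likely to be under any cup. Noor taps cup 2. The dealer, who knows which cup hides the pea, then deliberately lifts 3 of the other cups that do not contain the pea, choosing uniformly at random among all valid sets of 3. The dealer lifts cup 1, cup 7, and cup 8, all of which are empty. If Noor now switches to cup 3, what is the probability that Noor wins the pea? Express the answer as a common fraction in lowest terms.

8/45

Apply Bayes' rule, conditioning on where the pea actually is.
If it is under any of cups 1, 7, and 8 (prior 1/9 each): that cup was opened and seen not to hold the prize — ruled out; weight (1/9)·0 = 0 each.
If it is under cup 2 (prior 1/9): the dealer has 56 equally likely choices, so probability 1/56; weight (1/9)·(1/56) = 1/504.
If it is under any of cups 3, 4, 5, 6, and 9 (prior 1/9 each): the dealer has 35 equally likely choices, so probability 1/35; weight (1/9)·(1/35) = 1/315 each.
The weights sum to 1/56.
So P(the pea under cup 3 | the dealer opened cup 1, cup 7, and cup 8) = (1/315) / (1/56) = 8/45.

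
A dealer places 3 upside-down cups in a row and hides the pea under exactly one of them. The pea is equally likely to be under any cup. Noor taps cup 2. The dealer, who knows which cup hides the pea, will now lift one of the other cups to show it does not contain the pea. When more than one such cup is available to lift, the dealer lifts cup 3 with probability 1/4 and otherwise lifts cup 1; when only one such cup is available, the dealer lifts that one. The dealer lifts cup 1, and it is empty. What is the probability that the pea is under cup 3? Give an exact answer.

4/7

Condition on the true location of the pea.
If it is under cup 1 (prior 1/3): the dealer opened cup 1, so this case is ruled out; weight (1/3)·0 = 0.
If it is under cup 2 (prior 1/3): cup 3 is available but not opened, probability 3/4; weight (1/3)·(3/4) = 1/4.
If it is under cup 3 (prior 1/3): only cup 1 is available, probability 1; weight (1/3)·1 = 1/3.
The weights sum to 7/12.
So P(the pea under cup 3 | the dealer opened cup 1) = (1/3) / (7/12) = 4/7.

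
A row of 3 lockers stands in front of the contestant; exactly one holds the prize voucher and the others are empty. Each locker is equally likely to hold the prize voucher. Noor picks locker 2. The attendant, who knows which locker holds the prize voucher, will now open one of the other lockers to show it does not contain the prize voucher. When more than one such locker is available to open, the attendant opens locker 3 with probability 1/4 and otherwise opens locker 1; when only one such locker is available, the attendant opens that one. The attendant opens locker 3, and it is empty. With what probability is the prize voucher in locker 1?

Consider each possible location of the prize voucher in turn.
If it is in locker 1 (prior 1/3): only locker 3 is available, probability 1; weight (1/3)·1 = 1/3.
If it is in locker 2 (prior 1/3): locker 3 is available, opened with probability 1/4; weight (1/3)·(1/4) = 1/12.
If it is in locker 3 (prior 1/3): the attendant opened locker 3, so this case is ruled out; weight (1/3)·0 = 0.
The weights sum to 5/12.
So P(the prize voucher in locker 1 | the attendant opened locker 3) = (1/3) / (5/12) = 4/5.

4/5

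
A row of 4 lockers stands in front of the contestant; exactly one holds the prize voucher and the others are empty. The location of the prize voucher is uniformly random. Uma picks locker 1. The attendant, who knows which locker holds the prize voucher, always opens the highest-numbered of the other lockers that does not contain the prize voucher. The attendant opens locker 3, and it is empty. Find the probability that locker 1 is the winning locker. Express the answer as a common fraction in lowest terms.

0

Consider each possible location of the prize voucher in turn.
If it is in either of lockers 1 and 2 (prior 1/4 each): the attendant would have opened locker 4 instead, probability 0; weight (1/4)·0 = 0 each.
If it is in locker 3 (prior 1/4): the attendant opened locker 3, so this case is ruled out; weight (1/4)·0 = 0.
If it is in locker 4 (prior 1/4): locker 3 is the highest-numbered option available, probability 1; weight (1/4)·1 = 1/4.
The weights sum to 1/4.
So P(the prize voucher in locker 1 | the attendant opened locker 3) = 0 / (1/4) = 0.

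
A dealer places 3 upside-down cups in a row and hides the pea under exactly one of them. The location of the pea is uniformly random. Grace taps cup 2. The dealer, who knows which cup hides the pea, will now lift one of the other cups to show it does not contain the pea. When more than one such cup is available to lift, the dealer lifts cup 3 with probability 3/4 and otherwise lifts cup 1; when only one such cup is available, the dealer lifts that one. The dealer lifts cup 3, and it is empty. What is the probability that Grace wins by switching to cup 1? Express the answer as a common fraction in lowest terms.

Apply Bayes' rule, conditioning on where the pea actually is.
If it is under cup 1 (prior 1/3): only cup 3 is available, probability 1; weight (1/3)·1 = 1/3.
If it is under cup 2 (prior 1/3): cup 3 is available, opened with probability 3/4; weight (1/3)·(3/4) = 1/4.
If it is under cup 3 (prior 1/3): the dealer opened cup 3, so this case is ruled out; weight (1/3)·0 = 0.
The weights sum to 7/12.
So P(the pea under cup 1 | the dealer opened cup 3) = (1/3) / (7/12) = 4/7.

4/7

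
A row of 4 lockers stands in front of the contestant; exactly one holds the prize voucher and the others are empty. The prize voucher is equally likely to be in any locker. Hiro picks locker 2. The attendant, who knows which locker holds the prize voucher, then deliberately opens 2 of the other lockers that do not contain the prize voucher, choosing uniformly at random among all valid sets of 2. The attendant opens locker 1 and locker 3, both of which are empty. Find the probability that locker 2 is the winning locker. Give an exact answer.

Consider each possible location of the prize voucher in turn.
If it is in either of lockers 1 and 3 (prior 1/4 each): that locker was opened and seen not to hold the prize — ruled out; weight (1/4)·0 = 0 each.
If it is in locker 2 (prior 1/4): the attendant has 3 equally likely choices, so probability 1/3; weight (1/4)·(1/3) = 1/12.
If it is in locker 4 (prior 1/4): the attendant has no choice, probability 1; weight (1/4)·1 = 1/4.
The weights sum to 1/3.
So P(the prize voucher in locker 2 | the attendant opened locker 1 and locker 3) = (1/12) / (1/3) = 1/4.

1/4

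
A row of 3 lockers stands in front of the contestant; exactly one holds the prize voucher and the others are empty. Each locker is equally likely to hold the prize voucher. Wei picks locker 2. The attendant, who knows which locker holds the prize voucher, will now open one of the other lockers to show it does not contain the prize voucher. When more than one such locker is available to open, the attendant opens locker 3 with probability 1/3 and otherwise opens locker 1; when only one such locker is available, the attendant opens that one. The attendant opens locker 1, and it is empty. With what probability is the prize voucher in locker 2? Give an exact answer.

2/5

Consider each possible location of the prize voucher in turn.
If it is in locker 1 (prior 1/3): the attendant opened locker 1, so this case is ruled out; weight (1/3)·0 = 0.
If it is in locker 2 (prior 1/3): locker 3 is available but not opened, probability 2/3; weight (1/3)·(2/3) = 2/9.
If it is in locker 3 (prior 1/3): only locker 1 is available, probability 1; weight (1/3)·1 = 1/3.
The weights sum to 5/9.
So P(the prize voucher in locker 2 | the attendant opened locker 1) = (2/9) / (5/9) = 2/5.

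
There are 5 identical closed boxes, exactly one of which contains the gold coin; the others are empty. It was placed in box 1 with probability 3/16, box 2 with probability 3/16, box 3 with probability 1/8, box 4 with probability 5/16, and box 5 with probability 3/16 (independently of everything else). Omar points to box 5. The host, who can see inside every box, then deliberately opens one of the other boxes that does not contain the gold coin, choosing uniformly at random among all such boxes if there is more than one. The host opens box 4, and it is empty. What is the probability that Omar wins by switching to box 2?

12/41

Apply Bayes' rule, conditioning on where the gold coin actually is.
If it is in either of boxes 1 and 2 (prior 3/16 each): the host has 3 equally likely choices, so probability 1/3; weight (3/16)·(1/3) = 1/16 each.
If it is in box 3 (prior 1/8): the host has 3 equally likely choices, so probability 1/3; weight (1/8)·(1/3) = 1/24.
If it is in box 4 (prior 5/16): the host opened box 4, so this case is ruled out; weight (5/16)·0 = 0.
If it is in box 5 (prior 3/16): the host has 4 equally likely choices, so probability 1/4; weight (3/16)·(1/4) = 3/64.
The weights sum to 41/192.
So P(the gold coin in box 2 | the host opened box 4) = (1/16) / (41/192) = 12/41.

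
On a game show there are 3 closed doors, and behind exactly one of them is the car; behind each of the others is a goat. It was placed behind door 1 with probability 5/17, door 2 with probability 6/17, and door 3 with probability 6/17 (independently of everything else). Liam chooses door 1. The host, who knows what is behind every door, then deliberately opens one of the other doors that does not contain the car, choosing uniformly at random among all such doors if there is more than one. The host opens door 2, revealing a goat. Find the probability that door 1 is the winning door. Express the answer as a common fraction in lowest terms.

Condition on the true location of the car.
If it is behind door 1 (prior 5/17): the host has 2 equally likely choices, so probability 1/2; weight (5/17)·(1/2) = 5/34.
If it is behind door 2 (prior 6/17): the host opened door 2, so this case is ruled out; weight (6/17)·0 = 0.
If it is behind door 3 (prior 6/17): the host has no choice, probability 1; weight (6/17)·1 = 6/17.
The weights sum to 1/2.
So P(the car behind door 1 | the host opened door 2) = (5/34) / (1/2) = 5/17.

5/17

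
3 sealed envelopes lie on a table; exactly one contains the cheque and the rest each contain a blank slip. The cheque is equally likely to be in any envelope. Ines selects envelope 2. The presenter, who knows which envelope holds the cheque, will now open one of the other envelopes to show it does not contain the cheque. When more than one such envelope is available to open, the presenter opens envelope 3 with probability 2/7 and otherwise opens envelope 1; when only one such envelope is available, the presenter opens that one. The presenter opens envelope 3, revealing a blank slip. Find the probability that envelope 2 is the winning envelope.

2/9

Apply Bayes' rule, conditioning on where the cheque actually is.
If it is in envelope 1 (prior 1/3): only envelope 3 is available, probability 1; weight (1/3)·1 = 1/3.
If it is in envelope 2 (prior 1/3): envelope 3 is available, opened with probability 2/7; weight (1/3)·(2/7) = 2/21.
If it is in envelope 3 (prior 1/3): the presenter opened envelope 3, so this case is ruled out; weight (1/3)·0 = 0.
The weights sum to 3/7.
So P(the cheque in envelope 2 | the presenter opened envelope 3) = (2/21) / (3/7) = 2/9.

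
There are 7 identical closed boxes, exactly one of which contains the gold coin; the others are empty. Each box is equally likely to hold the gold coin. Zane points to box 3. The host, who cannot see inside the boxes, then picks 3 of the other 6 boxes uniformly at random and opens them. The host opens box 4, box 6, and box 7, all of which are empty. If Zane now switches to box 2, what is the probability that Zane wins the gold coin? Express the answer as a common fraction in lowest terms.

1/4

Condition on the true location of the gold coin.
If it is in any of boxes 1, 2, 3, and 5 (prior 1/7 each): the host picks exactly this set with probability 1/20 regardless, and none is the prize; weight (1/7)·(1/20) = 1/140 each.
If it is in any of boxes 4, 6, and 7 (prior 1/7 each): that box was opened and seen not to hold the prize — ruled out; weight (1/7)·0 = 0 each.
The weights sum to 1/35.
So P(the gold coin in box 2 | the host opened box 4, box 6, and box 7) = (1/140) / (1/35) = 1/4.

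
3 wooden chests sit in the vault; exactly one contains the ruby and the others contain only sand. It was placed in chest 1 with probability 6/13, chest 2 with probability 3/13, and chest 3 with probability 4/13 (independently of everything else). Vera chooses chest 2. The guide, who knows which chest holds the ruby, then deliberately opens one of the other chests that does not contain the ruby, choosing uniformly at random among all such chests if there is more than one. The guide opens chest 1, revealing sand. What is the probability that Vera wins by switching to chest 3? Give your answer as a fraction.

Consider each possible location of the ruby in turn.
If it is in chest 1 (prior 6/13): the guide opened chest 1, so this case is ruled out; weight (6/13)·0 = 0.
If it is in chest 2 (prior 3/13): the guide has 2 equally likely choices, so probability 1/2; weight (3/13)·(1/2) = 3/26.
If it is in chest 3 (prior 4/13): the guide has no choice, probability 1; weight (4/13)·1 = 4/13.
The weights sum to 11/26.
So P(the ruby in chest 3 | the guide opened chest 1) = (4/13) / (11/26) = 8/11.

8/11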